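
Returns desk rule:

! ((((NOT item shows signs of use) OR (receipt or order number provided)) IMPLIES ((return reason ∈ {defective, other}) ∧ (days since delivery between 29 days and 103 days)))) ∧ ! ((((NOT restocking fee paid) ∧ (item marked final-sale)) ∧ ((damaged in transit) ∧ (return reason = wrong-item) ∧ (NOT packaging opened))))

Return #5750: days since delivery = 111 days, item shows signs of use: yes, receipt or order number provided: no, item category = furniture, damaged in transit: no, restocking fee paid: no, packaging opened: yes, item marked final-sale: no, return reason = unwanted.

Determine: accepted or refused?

Atomic conditions:
  NOT item shows signs of use: yes → false
  receipt or order number provided: no → false
  return reason ∈ {defective, other}: unwanted is not in the set → false
  days since delivery between 29 days and 103 days: 111 in [29, 103] is false
  NOT restocking fee paid: no → true
  item marked final-sale: no → false
  damaged in transit: no → false
  return reason = wrong-item: unwanted == wrong-item is false
  NOT packaging opened: yes → false
Combine:
[1.1.1] false OR false = false
[1.1.2] false AND false = false
[1.1] false → false (antecedent false ⇒ implication holds) = true
[1] NOT true = false
[2.1.1] true AND false = false
[2.1.2] false AND false AND false = false
[2.1] false AND false = false
[2] NOT false = true
[root] false AND true = false
Overall: false → refused

Refused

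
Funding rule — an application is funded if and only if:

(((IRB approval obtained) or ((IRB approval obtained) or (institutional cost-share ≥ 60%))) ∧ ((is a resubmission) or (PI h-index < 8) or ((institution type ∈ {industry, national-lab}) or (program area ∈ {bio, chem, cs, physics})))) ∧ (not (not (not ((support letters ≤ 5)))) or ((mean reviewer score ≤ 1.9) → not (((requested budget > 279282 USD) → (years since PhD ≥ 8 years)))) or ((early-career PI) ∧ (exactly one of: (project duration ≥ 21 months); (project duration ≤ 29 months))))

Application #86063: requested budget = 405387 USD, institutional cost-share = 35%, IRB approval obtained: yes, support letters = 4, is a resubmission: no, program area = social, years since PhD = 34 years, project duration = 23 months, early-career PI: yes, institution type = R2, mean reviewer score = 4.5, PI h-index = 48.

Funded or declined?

Declined

Atomic conditions:
  IRB approval obtained: yes → true
  institutional cost-share ≥ 60%: 35 ≥ 60 is false
  is a resubmission: no → false
  PI h-index < 8: 48 < 8 is false
  institution type ∈ {industry, national-lab}: R2 is not in the set → false
  program area ∈ {bio, chem, cs, physics}: social is not in the set → false
  support letters ≤ 5: 4 ≤ 5 is true
  mean reviewer score ≤ 1.9: 4.5 ≤ 1.9 is false
  requested budget > 279282 USD: 405387 > 279282 is true
  years since PhD ≥ 8 years: 34 ≥ 8 is true
  early-career PI: yes → true
  project duration ≥ 21 months: 23 ≥ 21 is true
  project duration ≤ 29 months: 23 ≤ 29 is true
Combine:
[1.1.2] true OR false = true
[1.1] true OR true = true
[1.2.3] false OR false = false
[1.2] false OR false OR false = false
[1] true AND false = false
[2.1.1.1] NOT true = false
[2.1.1] NOT false = true
[2.1] NOT true = false
[2.2.2.1] true → true = true
[2.2.2] NOT true = false
[2.2] false → false (antecedent false ⇒ implication holds) = true
[2.3.2] exactly-one(true, true) = false
[2.3] true AND false = false
[2] false OR true OR false = true
[root] false AND true = false
Overall: false → declined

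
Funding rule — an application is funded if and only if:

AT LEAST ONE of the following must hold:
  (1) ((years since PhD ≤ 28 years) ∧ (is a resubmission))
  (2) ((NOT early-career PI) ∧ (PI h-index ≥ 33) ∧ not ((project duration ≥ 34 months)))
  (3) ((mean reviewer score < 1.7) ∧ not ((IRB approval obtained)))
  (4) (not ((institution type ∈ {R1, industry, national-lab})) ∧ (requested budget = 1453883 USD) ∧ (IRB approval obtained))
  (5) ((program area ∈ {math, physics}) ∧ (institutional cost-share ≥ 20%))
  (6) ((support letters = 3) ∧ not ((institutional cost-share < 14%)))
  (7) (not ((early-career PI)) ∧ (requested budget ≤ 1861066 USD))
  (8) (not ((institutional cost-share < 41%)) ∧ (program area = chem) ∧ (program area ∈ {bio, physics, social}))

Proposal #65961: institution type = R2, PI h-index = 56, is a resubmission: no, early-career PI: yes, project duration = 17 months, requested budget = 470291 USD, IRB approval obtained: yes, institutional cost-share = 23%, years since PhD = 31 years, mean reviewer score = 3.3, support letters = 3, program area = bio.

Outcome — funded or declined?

Atomic conditions:
  years since PhD ≤ 28 years: 31 ≤ 28 is false
  is a resubmission: no → false
  NOT early-career PI: yes → false
  PI h-index ≥ 33: 56 ≥ 33 is true
  project duration ≥ 34 months: 17 ≥ 34 is false
  mean reviewer score < 1.7: 3.3 < 1.7 is false
  IRB approval obtained: yes → true
  institution type ∈ {R1, industry, national-lab}: R2 is not in the set → false
  requested budget = 1453883 USD: 470291 == 1453883 is false
  program area ∈ {math, physics}: bio is not in the set → false
  institutional cost-share ≥ 20%: 23 ≥ 20 is true
  support letters = 3: 3 == 3 is true
  institutional cost-share < 14%: 23 < 14 is false
  early-career PI: yes → true
  requested budget ≤ 1861066 USD: 470291 ≤ 1861066 is true
  institutional cost-share < 41%: 23 < 41 is true
  program area = chem: bio == chem is false
  program area ∈ {bio, physics, social}: bio is in the set → true
Combine:
[1] false AND false = false
[2.3] NOT false = true
[2] false AND true AND true = false
[3.2] NOT true = false
[3] false AND false = false
[4.1] NOT false = true
[4] true AND false AND true = false
[5] false AND true = false
[6.2] NOT false = true
[6] true AND true = true
[7.1] NOT true = false
[7] false AND true = false
[8.1] NOT true = false
[8] false AND false AND true = false
[root] false OR false OR false OR false OR false OR true OR false OR false = true
Overall: true → funded

Funded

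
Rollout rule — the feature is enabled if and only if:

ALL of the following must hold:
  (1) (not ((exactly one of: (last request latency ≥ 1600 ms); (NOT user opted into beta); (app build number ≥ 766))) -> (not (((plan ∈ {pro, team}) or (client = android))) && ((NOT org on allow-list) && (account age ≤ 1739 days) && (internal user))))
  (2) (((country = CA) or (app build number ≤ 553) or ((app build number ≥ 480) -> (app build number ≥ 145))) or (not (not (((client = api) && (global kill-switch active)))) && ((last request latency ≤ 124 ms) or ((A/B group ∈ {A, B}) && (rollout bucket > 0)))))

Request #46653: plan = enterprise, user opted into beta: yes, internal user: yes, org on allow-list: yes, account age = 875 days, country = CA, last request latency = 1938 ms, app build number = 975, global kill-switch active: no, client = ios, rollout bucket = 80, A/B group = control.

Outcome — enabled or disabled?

Disabled

Atomic conditions:
  last request latency ≥ 1600 ms: 1938 ≥ 1600 is true
  NOT user opted into beta: yes → false
  app build number ≥ 766: 975 ≥ 766 is true
  plan ∈ {pro, team}: enterprise is not in the set → false
  client = android: ios == android is false
  NOT org on allow-list: yes → false
  account age ≤ 1739 days: 875 ≤ 1739 is true
  internal user: yes → true
  country = CA: CA == CA is true
  app build number ≤ 553: 975 ≤ 553 is false
  app build number ≥ 480: 975 ≥ 480 is true
  app build number ≥ 145: 975 ≥ 145 is true
  client = api: ios == api is false
  global kill-switch active: no → false
  last request latency ≤ 124 ms: 1938 ≤ 124 is false
  A/B group ∈ {A, B}: control is not in the set → false
  rollout bucket > 0: 80 > 0 is true
Combine:
[1.1.1] exactly-one(true, false, true) = false
[1.1] NOT false = true
[1.2.1.1] false OR false = false
[1.2.1] NOT false = true
[1.2.2] false AND true AND true = false
[1.2] true AND false = false
[1] true → false = false
[2.1.3] true → true = true
[2.1] true OR false OR true = true
[2.2.1.1.1] false AND false = false
[2.2.1.1] NOT false = true
[2.2.1] NOT true = false
[2.2.2.2] false AND true = false
[2.2.2] false OR false = false
[2.2] false AND false = false
[2] true OR false = true
[root] false AND true = false
Overall: false → disabled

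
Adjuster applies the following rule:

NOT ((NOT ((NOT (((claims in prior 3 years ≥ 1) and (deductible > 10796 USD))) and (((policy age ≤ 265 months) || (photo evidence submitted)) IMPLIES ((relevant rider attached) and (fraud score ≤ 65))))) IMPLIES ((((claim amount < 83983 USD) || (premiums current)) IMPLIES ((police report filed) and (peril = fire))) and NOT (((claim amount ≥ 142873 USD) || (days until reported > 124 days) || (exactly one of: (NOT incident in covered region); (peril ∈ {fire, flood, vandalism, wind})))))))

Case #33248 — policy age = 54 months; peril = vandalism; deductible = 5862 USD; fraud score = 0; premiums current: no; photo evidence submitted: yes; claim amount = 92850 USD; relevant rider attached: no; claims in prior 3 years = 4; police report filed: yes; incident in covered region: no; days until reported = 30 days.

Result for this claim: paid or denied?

Atomic conditions:
  claims in prior 3 years ≥ 1: 4 ≥ 1 is true
  deductible > 10796 USD: 5862 > 10796 is false
  policy age ≤ 265 months: 54 ≤ 265 is true
  photo evidence submitted: yes → true
  relevant rider attached: no → false
  fraud score ≤ 65: 0 ≤ 65 is true
  claim amount < 83983 USD: 92850 < 83983 is false
  premiums current: no → false
  police report filed: yes → true
  peril = fire: vandalism == fire is false
  claim amount ≥ 142873 USD: 92850 ≥ 142873 is false
  days until reported > 124 days: 30 > 124 is false
  NOT incident in covered region: no → true
  peril ∈ {fire, flood, vandalism, wind}: vandalism is in the set → true
Combine:
[1.1.1.1.1] true AND false = false
[1.1.1.1] NOT false = true
[1.1.1.2.1] true OR true = true
[1.1.1.2.2] false AND true = false
[1.1.1.2] true → false = false
[1.1.1] true AND false = false
[1.1] NOT false = true
[1.2.1.1] false OR false = false
[1.2.1.2] true AND false = false
[1.2.1] false → false (antecedent false ⇒ implication holds) = true
[1.2.2.1.3] exactly-one(true, true) = false
[1.2.2.1] false OR false OR false = false
[1.2.2] NOT false = true
[1.2] true AND true = true
[1] true → true = true
[root] NOT true = false
Overall: false → denied

Denied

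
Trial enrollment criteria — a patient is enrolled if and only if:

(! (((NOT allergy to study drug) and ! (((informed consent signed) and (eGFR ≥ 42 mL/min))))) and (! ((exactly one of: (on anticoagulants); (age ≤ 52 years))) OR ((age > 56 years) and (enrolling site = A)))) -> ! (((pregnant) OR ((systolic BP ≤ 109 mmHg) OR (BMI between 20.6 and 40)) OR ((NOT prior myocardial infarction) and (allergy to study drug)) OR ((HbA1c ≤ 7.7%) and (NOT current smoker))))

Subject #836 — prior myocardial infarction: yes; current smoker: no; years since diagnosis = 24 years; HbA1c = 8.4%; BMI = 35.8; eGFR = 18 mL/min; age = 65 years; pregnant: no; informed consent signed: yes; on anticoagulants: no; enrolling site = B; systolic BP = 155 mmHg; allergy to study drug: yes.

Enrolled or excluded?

Atomic conditions:
  NOT allergy to study drug: yes → false
  informed consent signed: yes → true
  eGFR ≥ 42 mL/min: 18 ≥ 42 is false
  on anticoagulants: no → false
  age ≤ 52 years: 65 ≤ 52 is false
  age > 56 years: 65 > 56 is true
  enrolling site = A: B == A is false
  pregnant: no → false
  systolic BP ≤ 109 mmHg: 155 ≤ 109 is false
  BMI between 20.6 and 40: 35.8 in [20.6, 40] is true
  NOT prior myocardial infarction: yes → false
  allergy to study drug: yes → true
  HbA1c ≤ 7.7%: 8.4 ≤ 7.7 is false
  NOT current smoker: no → true
Combine:
[1.1.1.2.1] true AND false = false
[1.1.1.2] NOT false = true
[1.1.1] false AND true = false
[1.1] NOT false = true
[1.2.1.1] exactly-one(false, false) = false
[1.2.1] NOT false = true
[1.2.2] true AND false = false
[1.2] true OR false = true
[1] true AND true = true
[2.1.2] false OR true = true
[2.1.3] false AND true = false
[2.1.4] false AND true = false
[2.1] false OR true OR false OR false = true
[2] NOT true = false
[root] true → false = false
Overall: false → excluded

Excluded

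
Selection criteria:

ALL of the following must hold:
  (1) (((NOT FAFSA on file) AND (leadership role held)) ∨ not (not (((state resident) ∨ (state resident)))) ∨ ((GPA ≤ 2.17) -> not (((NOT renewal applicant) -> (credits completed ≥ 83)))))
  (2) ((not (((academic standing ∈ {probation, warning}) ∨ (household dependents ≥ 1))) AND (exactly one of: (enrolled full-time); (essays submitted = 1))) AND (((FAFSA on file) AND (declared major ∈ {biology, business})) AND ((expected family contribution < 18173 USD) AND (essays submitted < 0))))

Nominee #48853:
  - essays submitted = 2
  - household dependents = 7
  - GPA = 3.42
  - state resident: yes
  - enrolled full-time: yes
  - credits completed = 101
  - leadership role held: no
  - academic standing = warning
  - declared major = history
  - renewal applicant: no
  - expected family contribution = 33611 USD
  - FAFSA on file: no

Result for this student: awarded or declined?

Atomic conditions:
  NOT FAFSA on file: no → true
  leadership role held: no → false
  state resident: yes → true
  GPA ≤ 2.17: 3.42 ≤ 2.17 is false
  NOT renewal applicant: no → true
  credits completed ≥ 83: 101 ≥ 83 is true
  academic standing ∈ {probation, warning}: warning is in the set → true
  household dependents ≥ 1: 7 ≥ 1 is true
  enrolled full-time: yes → true
  essays submitted = 1: 2 == 1 is false
  FAFSA on file: no → false
  declared major ∈ {biology, business}: history is not in the set → false
  expected family contribution < 18173 USD: 33611 < 18173 is false
  essays submitted < 0: 2 < 0 is false
Combine:
[1.1] true AND false = false
[1.2.1.1] true OR true = true
[1.2.1] NOT true = false
[1.2] NOT false = true
[1.3.2.1] true → true = true
[1.3.2] NOT true = false
[1.3] false → false (antecedent false ⇒ implication holds) = true
[1] false OR true OR true = true
[2.1.1.1] true OR true = true
[2.1.1] NOT true = false
[2.1.2] exactly-one(true, false) = true
[2.1] false AND true = false
[2.2.1] false AND false = false
[2.2.2] false AND false = false
[2.2] false AND false = false
[2] false AND false = false
[root] true AND false = false
Overall: false → declined

Declined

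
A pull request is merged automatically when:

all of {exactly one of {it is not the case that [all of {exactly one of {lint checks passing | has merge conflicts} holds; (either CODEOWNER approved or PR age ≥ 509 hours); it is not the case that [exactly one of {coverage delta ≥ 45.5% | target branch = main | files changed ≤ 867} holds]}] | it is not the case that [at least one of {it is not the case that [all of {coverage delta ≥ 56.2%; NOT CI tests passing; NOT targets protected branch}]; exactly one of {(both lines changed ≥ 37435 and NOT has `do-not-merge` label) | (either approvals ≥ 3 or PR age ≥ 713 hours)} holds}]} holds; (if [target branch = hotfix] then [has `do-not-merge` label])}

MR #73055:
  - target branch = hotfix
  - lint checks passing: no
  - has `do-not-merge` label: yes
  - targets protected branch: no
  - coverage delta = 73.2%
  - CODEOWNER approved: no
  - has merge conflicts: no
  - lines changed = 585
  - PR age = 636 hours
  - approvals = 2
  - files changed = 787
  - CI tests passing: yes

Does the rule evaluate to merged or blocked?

Atomic conditions:
  lint checks passing: no → false
  has merge conflicts: no → false
  CODEOWNER approved: no → false
  PR age ≥ 509 hours: 636 ≥ 509 is true
  coverage delta ≥ 45.5%: 73.2 ≥ 45.5 is true
  target branch = main: hotfix == main is false
  files changed ≤ 867: 787 ≤ 867 is true
  coverage delta ≥ 56.2%: 73.2 ≥ 56.2 is true
  NOT CI tests passing: yes → false
  NOT targets protected branch: no → true
  lines changed ≥ 37435: 585 ≥ 37435 is false
  NOT has `do-not-merge` label: yes → false
  approvals ≥ 3: 2 ≥ 3 is false
  PR age ≥ 713 hours: 636 ≥ 713 is false
  target branch = hotfix: hotfix == hotfix is true
  has `do-not-merge` label: yes → true
Combine:
[1.1.1.1] exactly-one(false, false) = false
[1.1.1.2] false OR true = true
[1.1.1.3.1] exactly-one(true, false, true) = false
[1.1.1.3] NOT false = true
[1.1.1] false AND true AND true = false
[1.1] NOT false = true
[1.2.1.1.1] true AND false AND true = false
[1.2.1.1] NOT false = true
[1.2.1.2.1] false AND false = false
[1.2.1.2.2] false OR false = false
[1.2.1.2] exactly-one(false, false) = false
[1.2.1] true OR false = true
[1.2] NOT true = false
[1] exactly-one(true, false) = true
[2] true → true = true
[root] true AND true = true
Overall: true → merged

Merged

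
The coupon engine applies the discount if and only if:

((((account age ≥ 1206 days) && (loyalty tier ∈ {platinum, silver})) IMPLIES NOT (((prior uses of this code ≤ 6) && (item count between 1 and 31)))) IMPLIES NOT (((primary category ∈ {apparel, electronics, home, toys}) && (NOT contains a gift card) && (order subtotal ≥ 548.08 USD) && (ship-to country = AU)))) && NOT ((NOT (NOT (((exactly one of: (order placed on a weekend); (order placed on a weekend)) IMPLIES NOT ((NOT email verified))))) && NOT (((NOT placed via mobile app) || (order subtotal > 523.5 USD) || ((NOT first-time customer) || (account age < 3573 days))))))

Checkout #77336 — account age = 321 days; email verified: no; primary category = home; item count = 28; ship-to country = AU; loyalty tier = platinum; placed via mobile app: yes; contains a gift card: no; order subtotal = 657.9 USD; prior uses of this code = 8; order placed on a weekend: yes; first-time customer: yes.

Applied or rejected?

Rejected

Atomic conditions:
  account age ≥ 1206 days: 321 ≥ 1206 is false
  loyalty tier ∈ {platinum, silver}: platinum is in the set → true
  prior uses of this code ≤ 6: 8 ≤ 6 is false
  item count between 1 and 31: 28 in [1, 31] is true
  primary category ∈ {apparel, electronics, home, toys}: home is in the set → true
  NOT contains a gift card: no → true
  order subtotal ≥ 548.08 USD: 657.9 ≥ 548.08 is true
  ship-to country = AU: AU == AU is true
  order placed on a weekend: yes → true
  NOT email verified: no → true
  NOT placed via mobile app: yes → false
  order subtotal > 523.5 USD: 657.9 > 523.5 is true
  NOT first-time customer: yes → false
  account age < 3573 days: 321 < 3573 is true
Combine:
[1.1.1] false AND true = false
[1.1.2.1] false AND true = false
[1.1.2] NOT false = true
[1.1] false → true (antecedent false ⇒ implication holds) = true
[1.2.1] true AND true AND true AND true = true
[1.2] NOT true = false
[1] true → false = false
[2.1.1.1.1.1] exactly-one(true, true) = false
[2.1.1.1.1.2] NOT true = false
[2.1.1.1.1] false → false (antecedent false ⇒ implication holds) = true
[2.1.1.1] NOT true = false
[2.1.1] NOT false = true
[2.1.2.1.3] false OR true = true
[2.1.2.1] false OR true OR true = true
[2.1.2] NOT true = false
[2.1] true AND false = false
[2] NOT false = true
[root] false AND true = false
Overall: false → rejected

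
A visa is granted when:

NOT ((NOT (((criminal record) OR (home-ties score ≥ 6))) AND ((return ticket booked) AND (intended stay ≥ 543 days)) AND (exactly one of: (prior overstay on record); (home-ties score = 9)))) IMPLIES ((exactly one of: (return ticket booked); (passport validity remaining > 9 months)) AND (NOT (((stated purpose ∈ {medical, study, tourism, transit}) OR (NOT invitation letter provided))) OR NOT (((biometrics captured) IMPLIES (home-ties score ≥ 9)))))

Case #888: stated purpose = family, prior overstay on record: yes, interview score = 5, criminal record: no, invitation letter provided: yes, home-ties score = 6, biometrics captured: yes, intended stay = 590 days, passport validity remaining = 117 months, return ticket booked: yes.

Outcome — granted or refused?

Refused

Atomic conditions:
  criminal record: no → false
  home-ties score ≥ 6: 6 ≥ 6 is true
  return ticket booked: yes → true
  intended stay ≥ 543 days: 590 ≥ 543 is true
  prior overstay on record: yes → true
  home-ties score = 9: 6 == 9 is false
  passport validity remaining > 9 months: 117 > 9 is true
  stated purpose ∈ {medical, study, tourism, transit}: family is not in the set → false
  NOT invitation letter provided: yes → false
  biometrics captured: yes → true
  home-ties score ≥ 9: 6 ≥ 9 is false
Combine:
[1.1.1.1] false OR true = true
[1.1.1] NOT true = false
[1.1.2] true AND true = true
[1.1.3] exactly-one(true, false) = true
[1.1] false AND true AND true = false
[1] NOT false = true
[2.1] exactly-one(true, true) = false
[2.2.1.1] false OR false = false
[2.2.1] NOT false = true
[2.2.2.1] true → false = false
[2.2.2] NOT false = true
[2.2] true OR true = true
[2] false AND true = false
[root] true → false = false
Overall: false → refused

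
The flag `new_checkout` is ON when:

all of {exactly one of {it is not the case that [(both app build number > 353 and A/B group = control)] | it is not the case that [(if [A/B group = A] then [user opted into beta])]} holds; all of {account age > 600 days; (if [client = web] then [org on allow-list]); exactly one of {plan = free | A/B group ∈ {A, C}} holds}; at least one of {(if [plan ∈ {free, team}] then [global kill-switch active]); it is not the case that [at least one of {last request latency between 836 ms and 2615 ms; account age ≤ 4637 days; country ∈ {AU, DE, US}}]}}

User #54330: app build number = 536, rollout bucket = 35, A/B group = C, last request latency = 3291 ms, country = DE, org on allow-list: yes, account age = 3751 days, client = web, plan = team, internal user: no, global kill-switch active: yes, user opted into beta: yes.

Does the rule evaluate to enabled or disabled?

Atomic conditions:
  app build number > 353: 536 > 353 is true
  A/B group = control: C == control is false
  A/B group = A: C == A is false
  user opted into beta: yes → true
  account age > 600 days: 3751 > 600 is true
  client = web: web == web is true
  org on allow-list: yes → true
  plan = free: team == free is false
  A/B group ∈ {A, C}: C is in the set → true
  plan ∈ {free, team}: team is in the set → true
  global kill-switch active: yes → true
  last request latency between 836 ms and 2615 ms: 3291 in [836, 2615] is false
  account age ≤ 4637 days: 3751 ≤ 4637 is true
  country ∈ {AU, DE, US}: DE is in the set → true
Combine:
[1.1.1] true AND false = false
[1.1] NOT false = true
[1.2.1] false → true (antecedent false ⇒ implication holds) = true
[1.2] NOT true = false
[1] exactly-one(true, false) = true
[2.2] true → true = true
[2.3] exactly-one(false, true) = true
[2] true AND true AND true = true
[3.1] true → true = true
[3.2.1] false OR true OR true = true
[3.2] NOT true = false
[3] true OR false = true
[root] true AND true AND true = true
Overall: true → enabled

Enabled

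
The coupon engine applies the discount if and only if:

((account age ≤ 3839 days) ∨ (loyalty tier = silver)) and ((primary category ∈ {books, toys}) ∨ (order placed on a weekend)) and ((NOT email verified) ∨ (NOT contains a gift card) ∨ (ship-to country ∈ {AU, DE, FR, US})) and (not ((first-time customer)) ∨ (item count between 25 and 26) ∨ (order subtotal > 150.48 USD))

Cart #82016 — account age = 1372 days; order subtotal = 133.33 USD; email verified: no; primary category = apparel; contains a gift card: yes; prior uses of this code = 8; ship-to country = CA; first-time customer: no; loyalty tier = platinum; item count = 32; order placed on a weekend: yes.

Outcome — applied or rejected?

Atomic conditions:
  account age ≤ 3839 days: 1372 ≤ 3839 is true
  loyalty tier = silver: platinum == silver is false
  primary category ∈ {books, toys}: apparel is not in the set → false
  order placed on a weekend: yes → true
  NOT email verified: no → true
  NOT contains a gift card: yes → false
  ship-to country ∈ {AU, DE, FR, US}: CA is not in the set → false
  first-time customer: no → false
  item count between 25 and 26: 32 in [25, 26] is false
  order subtotal > 150.48 USD: 133.33 > 150.48 is false
Combine:
[1] true OR false = true
[2] false OR true = true
[3] true OR false OR false = true
[4.1] NOT false = true
[4] true OR false OR false = true
[root] true AND true AND true AND true = true
Overall: true → applied

Applied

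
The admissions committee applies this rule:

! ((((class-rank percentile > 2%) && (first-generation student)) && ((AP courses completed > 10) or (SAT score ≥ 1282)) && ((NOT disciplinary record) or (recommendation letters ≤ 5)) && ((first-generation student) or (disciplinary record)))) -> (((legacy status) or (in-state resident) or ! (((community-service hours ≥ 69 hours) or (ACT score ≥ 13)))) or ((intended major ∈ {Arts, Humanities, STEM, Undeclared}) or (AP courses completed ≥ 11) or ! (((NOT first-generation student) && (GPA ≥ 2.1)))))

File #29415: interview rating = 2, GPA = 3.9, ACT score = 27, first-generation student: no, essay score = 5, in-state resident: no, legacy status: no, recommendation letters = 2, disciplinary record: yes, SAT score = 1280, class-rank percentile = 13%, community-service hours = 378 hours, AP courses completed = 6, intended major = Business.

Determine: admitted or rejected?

Rejected

Atomic conditions:
  class-rank percentile > 2%: 13 > 2 is true
  first-generation student: no → false
  AP courses completed > 10: 6 > 10 is false
  SAT score ≥ 1282: 1280 ≥ 1282 is false
  NOT disciplinary record: yes → false
  recommendation letters ≤ 5: 2 ≤ 5 is true
  disciplinary record: yes → true
  legacy status: no → false
  in-state resident: no → false
  community-service hours ≥ 69 hours: 378 ≥ 69 is true
  ACT score ≥ 13: 27 ≥ 13 is true
  intended major ∈ {Arts, Humanities, STEM, Undeclared}: Business is not in the set → false
  AP courses completed ≥ 11: 6 ≥ 11 is false
  NOT first-generation student: no → true
  GPA ≥ 2.1: 3.9 ≥ 2.1 is true
Combine:
[1.1.1] true AND false = false
[1.1.2] false OR false = false
[1.1.3] false OR true = true
[1.1.4] false OR true = true
[1.1] false AND false AND true AND true = false
[1] NOT false = true
[2.1.3.1] true OR true = true
[2.1.3] NOT true = false
[2.1] false OR false OR false = false
[2.2.3.1] true AND true = true
[2.2.3] NOT true = false
[2.2] false OR false OR false = false
[2] false OR false = false
[root] true → false = false
Overall: false → rejected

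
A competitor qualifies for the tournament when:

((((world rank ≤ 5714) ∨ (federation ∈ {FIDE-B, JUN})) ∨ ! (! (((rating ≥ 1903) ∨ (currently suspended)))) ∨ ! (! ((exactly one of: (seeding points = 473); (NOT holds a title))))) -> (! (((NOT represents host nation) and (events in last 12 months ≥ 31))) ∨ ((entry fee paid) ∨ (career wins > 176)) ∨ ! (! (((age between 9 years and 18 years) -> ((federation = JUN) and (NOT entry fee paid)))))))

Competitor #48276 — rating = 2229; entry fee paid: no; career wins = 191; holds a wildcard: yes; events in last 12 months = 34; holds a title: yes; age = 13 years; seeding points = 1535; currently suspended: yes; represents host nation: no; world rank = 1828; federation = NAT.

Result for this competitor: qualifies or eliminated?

Qualifies

Atomic conditions:
  world rank ≤ 5714: 1828 ≤ 5714 is true
  federation ∈ {FIDE-B, JUN}: NAT is not in the set → false
  rating ≥ 1903: 2229 ≥ 1903 is true
  currently suspended: yes → true
  seeding points = 473: 1535 == 473 is false
  NOT holds a title: yes → false
  NOT represents host nation: no → true
  events in last 12 months ≥ 31: 34 ≥ 31 is true
  entry fee paid: no → false
  career wins > 176: 191 > 176 is true
  age between 9 years and 18 years: 13 in [9, 18] is true
  federation = JUN: NAT == JUN is false
  NOT entry fee paid: no → true
Combine:
[1.1] true OR false = true
[1.2.1.1] true OR true = true
[1.2.1] NOT true = false
[1.2] NOT false = true
[1.3.1.1] exactly-one(false, false) = false
[1.3.1] NOT false = true
[1.3] NOT true = false
[1] true OR true OR false = true
[2.1.1] true AND true = true
[2.1] NOT true = false
[2.2] false OR true = true
[2.3.1.1.2] false AND true = false
[2.3.1.1] true → false = false
[2.3.1] NOT false = true
[2.3] NOT true = false
[2] false OR true OR false = true
[root] true → true = true
Overall: true → qualifies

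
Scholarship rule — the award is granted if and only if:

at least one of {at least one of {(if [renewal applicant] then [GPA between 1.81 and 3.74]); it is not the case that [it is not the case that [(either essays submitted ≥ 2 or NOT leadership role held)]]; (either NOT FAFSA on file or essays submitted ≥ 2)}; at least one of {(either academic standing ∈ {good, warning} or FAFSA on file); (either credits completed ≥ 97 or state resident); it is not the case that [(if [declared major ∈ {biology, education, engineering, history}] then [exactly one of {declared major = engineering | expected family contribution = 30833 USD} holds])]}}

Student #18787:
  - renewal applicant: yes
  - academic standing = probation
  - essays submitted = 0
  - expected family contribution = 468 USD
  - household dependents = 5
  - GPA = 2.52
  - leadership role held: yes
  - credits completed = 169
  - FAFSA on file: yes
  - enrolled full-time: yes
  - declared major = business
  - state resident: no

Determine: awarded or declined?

Awarded

Atomic conditions:
  renewal applicant: yes → true
  GPA between 1.81 and 3.74: 2.52 in [1.81, 3.74] is true
  essays submitted ≥ 2: 0 ≥ 2 is false
  NOT leadership role held: yes → false
  NOT FAFSA on file: yes → false
  academic standing ∈ {good, warning}: probation is not in the set → false
  FAFSA on file: yes → true
  credits completed ≥ 97: 169 ≥ 97 is true
  state resident: no → false
  declared major ∈ {biology, education, engineering, history}: business is not in the set → false
  declared major = engineering: business == engineering is false
  expected family contribution = 30833 USD: 468 == 30833 is false
Combine:
[1.1] true → true = true
[1.2.1.1] false OR false = false
[1.2.1] NOT false = true
[1.2] NOT true = false
[1.3] false OR false = false
[1] true OR false OR false = true
[2.1] false OR true = true
[2.2] true OR false = true
[2.3.1.2] exactly-one(false, false) = false
[2.3.1] false → false (antecedent false ⇒ implication holds) = true
[2.3] NOT true = false
[2] true OR true OR false = true
[root] true OR true = true
Overall: true → awarded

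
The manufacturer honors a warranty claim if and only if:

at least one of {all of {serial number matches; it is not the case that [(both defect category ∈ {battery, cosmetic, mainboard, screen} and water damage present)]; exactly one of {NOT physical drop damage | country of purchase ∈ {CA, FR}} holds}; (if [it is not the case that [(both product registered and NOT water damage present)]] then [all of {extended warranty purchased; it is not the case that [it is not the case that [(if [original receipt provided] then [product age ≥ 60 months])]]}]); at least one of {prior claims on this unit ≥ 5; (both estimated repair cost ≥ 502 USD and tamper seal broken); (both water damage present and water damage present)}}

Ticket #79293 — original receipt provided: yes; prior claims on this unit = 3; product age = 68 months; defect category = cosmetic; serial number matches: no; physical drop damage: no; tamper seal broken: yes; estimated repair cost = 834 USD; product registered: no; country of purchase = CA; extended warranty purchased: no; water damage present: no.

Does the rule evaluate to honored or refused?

Honored

Atomic conditions:
  serial number matches: no → false
  defect category ∈ {battery, cosmetic, mainboard, screen}: cosmetic is in the set → true
  water damage present: no → false
  NOT physical drop damage: no → true
  country of purchase ∈ {CA, FR}: CA is in the set → true
  product registered: no → false
  NOT water damage present: no → true
  extended warranty purchased: no → false
  original receipt provided: yes → true
  product age ≥ 60 months: 68 ≥ 60 is true
  prior claims on this unit ≥ 5: 3 ≥ 5 is false
  estimated repair cost ≥ 502 USD: 834 ≥ 502 is true
  tamper seal broken: yes → true
Combine:
[1.2.1] true AND false = false
[1.2] NOT false = true
[1.3] exactly-one(true, true) = false
[1] false AND true AND false = false
[2.1.1] false AND true = false
[2.1] NOT false = true
[2.2.2.1.1] true → true = true
[2.2.2.1] NOT true = false
[2.2.2] NOT false = true
[2.2] false AND true = false
[2] true → false = false
[3.2] true AND true = true
[3.3] false AND false = false
[3] false OR true OR false = true
[root] false OR false OR true = true
Overall: true → honored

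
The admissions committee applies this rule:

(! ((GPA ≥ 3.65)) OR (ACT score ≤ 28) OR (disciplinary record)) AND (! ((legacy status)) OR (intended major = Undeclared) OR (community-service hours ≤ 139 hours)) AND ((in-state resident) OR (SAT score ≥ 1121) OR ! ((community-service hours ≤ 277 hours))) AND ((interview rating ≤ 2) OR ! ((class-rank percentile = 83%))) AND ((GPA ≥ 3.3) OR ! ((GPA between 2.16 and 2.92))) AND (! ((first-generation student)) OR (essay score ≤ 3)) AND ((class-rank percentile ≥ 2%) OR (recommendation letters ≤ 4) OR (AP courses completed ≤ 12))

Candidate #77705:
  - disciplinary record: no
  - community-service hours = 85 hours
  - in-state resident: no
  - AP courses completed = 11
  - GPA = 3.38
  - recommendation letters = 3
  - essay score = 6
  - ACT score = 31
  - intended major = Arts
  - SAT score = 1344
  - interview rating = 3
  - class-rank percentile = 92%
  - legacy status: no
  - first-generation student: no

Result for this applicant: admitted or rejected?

Atomic conditions:
  GPA ≥ 3.65: 3.38 ≥ 3.65 is false
  ACT score ≤ 28: 31 ≤ 28 is false
  disciplinary record: no → false
  legacy status: no → false
  intended major = Undeclared: Arts == Undeclared is false
  community-service hours ≤ 139 hours: 85 ≤ 139 is true
  in-state resident: no → false
  SAT score ≥ 1121: 1344 ≥ 1121 is true
  community-service hours ≤ 277 hours: 85 ≤ 277 is true
  interview rating ≤ 2: 3 ≤ 2 is false
  class-rank percentile = 83%: 92 == 83 is false
  GPA ≥ 3.3: 3.38 ≥ 3.3 is true
  GPA between 2.16 and 2.92: 3.38 in [2.16, 2.92] is false
  first-generation student: no → false
  essay score ≤ 3: 6 ≤ 3 is false
  class-rank percentile ≥ 2%: 92 ≥ 2 is true
  recommendation letters ≤ 4: 3 ≤ 4 is true
  AP courses completed ≤ 12: 11 ≤ 12 is true
Combine:
[1.1] NOT false = true
[1] true OR false OR false = true
[2.1] NOT false = true
[2] true OR false OR true = true
[3.3] NOT true = false
[3] false OR true OR false = true
[4.2] NOT false = true
[4] false OR true = true
[5.2] NOT false = true
[5] true OR true = true
[6.1] NOT false = true
[6] true OR false = true
[7] true OR true OR true = true
[root] true AND true AND true AND true AND true AND true AND true = true
Overall: true → admitted

Admitted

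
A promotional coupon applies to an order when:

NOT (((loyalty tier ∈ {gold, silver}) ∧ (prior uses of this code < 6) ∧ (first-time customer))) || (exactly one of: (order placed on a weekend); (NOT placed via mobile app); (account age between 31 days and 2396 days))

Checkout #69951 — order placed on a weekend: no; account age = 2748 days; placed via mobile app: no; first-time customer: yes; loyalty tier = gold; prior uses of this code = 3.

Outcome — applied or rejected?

Atomic conditions:
  loyalty tier ∈ {gold, silver}: gold is in the set → true
  prior uses of this code < 6: 3 < 6 is true
  first-time customer: yes → true
  order placed on a weekend: no → false
  NOT placed via mobile app: no → true
  account age between 31 days and 2396 days: 2748 in [31, 2396] is false
Combine:
[1.1] true AND true AND true = true
[1] NOT true = false
[2] exactly-one(false, true, false) = true
[root] false OR true = true
Overall: true → applied

Applied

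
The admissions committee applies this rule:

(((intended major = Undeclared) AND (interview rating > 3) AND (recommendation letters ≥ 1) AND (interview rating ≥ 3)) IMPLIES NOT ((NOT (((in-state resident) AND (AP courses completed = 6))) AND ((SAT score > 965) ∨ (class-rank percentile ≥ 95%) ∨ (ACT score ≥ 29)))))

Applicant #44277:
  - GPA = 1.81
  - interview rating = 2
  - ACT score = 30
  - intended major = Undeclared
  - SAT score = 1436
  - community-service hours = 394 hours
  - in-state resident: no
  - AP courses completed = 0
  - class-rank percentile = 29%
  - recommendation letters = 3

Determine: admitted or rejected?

Atomic conditions:
  intended major = Undeclared: Undeclared == Undeclared is true
  interview rating > 3: 2 > 3 is false
  recommendation letters ≥ 1: 3 ≥ 1 is true
  interview rating ≥ 3: 2 ≥ 3 is false
  in-state resident: no → false
  AP courses completed = 6: 0 == 6 is false
  SAT score > 965: 1436 > 965 is true
  class-rank percentile ≥ 95%: 29 ≥ 95 is false
  ACT score ≥ 29: 30 ≥ 29 is true
Combine:
[1] true AND false AND true AND false = false
[2.1.1.1] false AND false = false
[2.1.1] NOT false = true
[2.1.2] true OR false OR true = true
[2.1] true AND true = true
[2] NOT true = false
[root] false → false (antecedent false ⇒ implication holds) = true
Overall: true → admitted

Admitted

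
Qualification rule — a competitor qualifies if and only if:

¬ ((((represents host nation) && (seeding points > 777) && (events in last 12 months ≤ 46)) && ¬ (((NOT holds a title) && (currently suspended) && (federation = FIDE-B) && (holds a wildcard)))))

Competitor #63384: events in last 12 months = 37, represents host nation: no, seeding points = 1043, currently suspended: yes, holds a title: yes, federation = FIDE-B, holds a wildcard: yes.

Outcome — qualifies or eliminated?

Atomic conditions:
  represents host nation: no → false
  seeding points > 777: 1043 > 777 is true
  events in last 12 months ≤ 46: 37 ≤ 46 is true
  NOT holds a title: yes → false
  currently suspended: yes → true
  federation = FIDE-B: FIDE-B == FIDE-B is true
  holds a wildcard: yes → true
Combine:
[1.1] false AND true AND true = false
[1.2.1] false AND true AND true AND true = false
[1.2] NOT false = true
[1] false AND true = false
[root] NOT false = true
Overall: true → qualifies

Qualifies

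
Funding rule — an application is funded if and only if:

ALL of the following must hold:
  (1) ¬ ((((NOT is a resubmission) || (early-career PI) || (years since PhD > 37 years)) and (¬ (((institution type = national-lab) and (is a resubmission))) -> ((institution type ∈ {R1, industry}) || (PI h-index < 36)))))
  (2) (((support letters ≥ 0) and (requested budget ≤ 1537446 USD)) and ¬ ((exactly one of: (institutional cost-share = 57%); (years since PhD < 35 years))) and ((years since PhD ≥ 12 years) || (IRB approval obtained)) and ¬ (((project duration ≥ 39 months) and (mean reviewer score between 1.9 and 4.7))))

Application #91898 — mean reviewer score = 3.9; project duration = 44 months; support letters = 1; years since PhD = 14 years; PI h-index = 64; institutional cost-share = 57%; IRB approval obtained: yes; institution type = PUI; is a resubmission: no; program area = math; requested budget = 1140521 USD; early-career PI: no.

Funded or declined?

Declined

Atomic conditions:
  NOT is a resubmission: no → true
  early-career PI: no → false
  years since PhD > 37 years: 14 > 37 is false
  institution type = national-lab: PUI == national-lab is false
  is a resubmission: no → false
  institution type ∈ {R1, industry}: PUI is not in the set → false
  PI h-index < 36: 64 < 36 is false
  support letters ≥ 0: 1 ≥ 0 is true
  requested budget ≤ 1537446 USD: 1140521 ≤ 1537446 is true
  institutional cost-share = 57%: 57 == 57 is true
  years since PhD < 35 years: 14 < 35 is true
  years since PhD ≥ 12 years: 14 ≥ 12 is true
  IRB approval obtained: yes → true
  project duration ≥ 39 months: 44 ≥ 39 is true
  mean reviewer score between 1.9 and 4.7: 3.9 in [1.9, 4.7] is true
Combine:
[1.1.1] true OR false OR false = true
[1.1.2.1.1] false AND false = false
[1.1.2.1] NOT false = true
[1.1.2.2] false OR false = false
[1.1.2] true → false = false
[1.1] true AND false = false
[1] NOT false = true
[2.1] true AND true = true
[2.2.1] exactly-one(true, true) = false
[2.2] NOT false = true
[2.3] true OR true = true
[2.4.1] true AND true = true
[2.4] NOT true = false
[2] true AND true AND true AND false = false
[root] true AND false = false
Overall: false → declined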